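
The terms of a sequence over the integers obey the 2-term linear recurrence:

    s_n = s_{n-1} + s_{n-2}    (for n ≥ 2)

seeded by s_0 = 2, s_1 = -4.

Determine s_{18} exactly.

-7142

s_2 = 1·-4 + 1·2 = -2
s_3 = 1·-2 + 1·-4 = -6
s_4 = 1·-6 + 1·-2 = -8
s_5 = 1·-8 + 1·-6 = -14
s_6 = 1·-14 + 1·-8 = -22
s_7 = 1·-22 + 1·-14 = -36
s_8 = 1·-36 + 1·-22 = -58
s_9 = 1·-58 + 1·-36 = -94
s_10 = 1·-94 + 1·-58 = -152
s_11 = 1·-152 + 1·-94 = -246
s_12 = 1·-246 + 1·-152 = -398
s_13 = 1·-398 + 1·-246 = -644
s_14 = 1·-644 + 1·-398 = -1042
s_15 = 1·-1042 + 1·-644 = -1686
s_16 = 1·-1686 + 1·-1042 = -2728
s_17 = 1·-2728 + 1·-1686 = -4414
s_18 = 1·-4414 + 1·-2728 = -7142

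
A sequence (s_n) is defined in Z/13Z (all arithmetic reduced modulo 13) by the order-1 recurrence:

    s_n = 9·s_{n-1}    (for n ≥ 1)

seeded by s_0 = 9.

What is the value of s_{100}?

s_1 = 9·9 = 3
s_2 = 9·3 = 1
s_3 = 9·1 = 9
(s_3) = (9) = (s_0), so the sequence has period 3.
100 ≡ 1 (mod 3), hence s_100 = s_1 = 3.

3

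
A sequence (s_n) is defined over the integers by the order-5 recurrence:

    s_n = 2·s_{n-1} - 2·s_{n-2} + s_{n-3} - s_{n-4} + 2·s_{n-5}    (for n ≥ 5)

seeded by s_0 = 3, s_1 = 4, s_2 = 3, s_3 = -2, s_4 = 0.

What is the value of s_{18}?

s_5 = 2·0 + -2·-2 + 1·3 + -1·4 + 2·3 = 9
s_6 = 2·9 + -2·0 + 1·-2 + -1·3 + 2·4 = 21
s_7 = 2·21 + -2·9 + 1·0 + -1·-2 + 2·3 = 32
s_8 = 2·32 + -2·21 + 1·9 + -1·0 + 2·-2 = 27
s_9 = 2·27 + -2·32 + 1·21 + -1·9 + 2·0 = 2
s_10 = 2·2 + -2·27 + 1·32 + -1·21 + 2·9 = -21
s_11 = 2·-21 + -2·2 + 1·27 + -1·32 + 2·21 = -9
s_12 = 2·-9 + -2·-21 + 1·2 + -1·27 + 2·32 = 63
s_13 = 2·63 + -2·-9 + 1·-21 + -1·2 + 2·27 = 175
s_14 = 2·175 + -2·63 + 1·-9 + -1·-21 + 2·2 = 240
s_15 = 2·240 + -2·175 + 1·63 + -1·-9 + 2·-21 = 160
s_16 = 2·160 + -2·240 + 1·175 + -1·63 + 2·-9 = -66
s_17 = 2·-66 + -2·160 + 1·240 + -1·175 + 2·63 = -261
s_18 = 2·-261 + -2·-66 + 1·160 + -1·240 + 2·175 = -120

-120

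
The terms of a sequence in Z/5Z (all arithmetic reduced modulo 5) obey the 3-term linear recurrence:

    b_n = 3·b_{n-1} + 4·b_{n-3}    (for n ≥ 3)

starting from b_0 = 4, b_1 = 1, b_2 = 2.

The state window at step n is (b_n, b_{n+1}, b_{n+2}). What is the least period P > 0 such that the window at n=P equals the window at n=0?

62

n=0: window = (4, 1, 2)
n=1: window = (1, 2, 2)
n=2: window = (2, 2, 0)
n=3: window = (2, 0, 3)
n=4: window = (0, 3, 2)
n=5: window = (3, 2, 1)
n=6: window = (2, 1, 0)
n=7: window = (1, 0, 3)
n=8: window = (0, 3, 3)
n=9: window = (3, 3, 4)
n=10: window = (3, 4, 4)
n=11: window = (4, 4, 4)
n=12: window = (4, 4, 3)
n=13: window = (4, 3, 0)
n=14: window = (3, 0, 1)
n=15: window = (0, 1, 0)
n=16: window = (1, 0, 0)
n=17: window = (0, 0, 4)
n=18: window = (0, 4, 2)
n=19: window = (4, 2, 1)
n=20: window = (2, 1, 4)
n=21: window = (1, 4, 0)
n=22: window = (4, 0, 4)
n=23: window = (0, 4, 3)
n=24: window = (4, 3, 4)
n=25: window = (3, 4, 3)
n=26: window = (4, 3, 1)
n=27: window = (3, 1, 4)
n=28: window = (1, 4, 4)
n=29: window = (4, 4, 1)
n=30: window = (4, 1, 4)
n=31: window = (1, 4, 3)
n=32: window = (4, 3, 3)
n=33: window = (3, 3, 0)
n=34: window = (3, 0, 2)
n=35: window = (0, 2, 3)
n=36: window = (2, 3, 4)
n=37: window = (3, 4, 0)
n=38: window = (4, 0, 2)
n=39: window = (0, 2, 2)
n=40: window = (2, 2, 1)
…
n=60: window = (1, 1, 4)
n=61: window = (1, 4, 1)
n=62: window = (4, 1, 2)
window at n=62 equals window at n=0 → period = 62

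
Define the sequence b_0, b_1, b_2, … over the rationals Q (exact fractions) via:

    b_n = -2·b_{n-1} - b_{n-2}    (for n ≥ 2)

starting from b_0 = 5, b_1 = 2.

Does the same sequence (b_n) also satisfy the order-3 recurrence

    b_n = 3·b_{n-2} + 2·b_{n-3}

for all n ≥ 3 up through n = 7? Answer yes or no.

Terms b_0..b_7: 5, 2, -9, 16, -23, 30, -37, 44
n=3: candidate gives 16, actual b_3 = 16 ✓
n=4: candidate gives -23, actual b_4 = -23 ✓
n=5: candidate gives 30, actual b_5 = 30 ✓
n=6: candidate gives -37, actual b_6 = -37 ✓
n=7: candidate gives 44, actual b_7 = 44 ✓

yes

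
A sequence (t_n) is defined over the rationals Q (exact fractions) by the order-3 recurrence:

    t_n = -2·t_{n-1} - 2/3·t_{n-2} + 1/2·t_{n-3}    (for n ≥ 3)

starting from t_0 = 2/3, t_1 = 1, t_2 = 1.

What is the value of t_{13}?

t_3 = -2·1 + -2/3·1 + 1/2·2/3 = -7/3
t_4 = -2·-7/3 + -2/3·1 + 1/2·1 = 9/2
t_5 = -2·9/2 + -2/3·-7/3 + 1/2·1 = -125/18
t_6 = -2·-125/18 + -2/3·9/2 + 1/2·-7/3 = 175/18
t_7 = -2·175/18 + -2/3·-125/18 + 1/2·9/2 = -1357/108
t_8 = -2·-1357/108 + -2/3·175/18 + 1/2·-125/18 = 1639/108
t_9 = -2·1639/108 + -2/3·-1357/108 + 1/2·175/18 = -5545/324
t_10 = -2·-5545/324 + -2/3·1639/108 + 1/2·-1357/108 = 3851/216
t_11 = -2·3851/216 + -2/3·-5545/324 + 1/2·1639/108 = -32387/1944
t_12 = -2·-32387/1944 + -2/3·3851/216 + 1/2·-5545/324 = 25033/1944
t_13 = -2·25033/1944 + -2/3·-32387/1944 + 1/2·3851/216 = -66871/11664

-66871/11664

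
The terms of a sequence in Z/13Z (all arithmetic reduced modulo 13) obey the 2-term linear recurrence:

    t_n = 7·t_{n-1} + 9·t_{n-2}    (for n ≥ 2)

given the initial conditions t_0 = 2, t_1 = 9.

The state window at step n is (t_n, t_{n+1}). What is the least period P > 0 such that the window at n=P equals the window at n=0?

n=0: window = (2, 9)
n=1: window = (9, 3)
n=2: window = (3, 11)
n=3: window = (11, 0)
n=4: window = (0, 8)
n=5: window = (8, 4)
n=6: window = (4, 9)
n=7: window = (9, 8)
n=8: window = (8, 7)
n=9: window = (7, 4)
n=10: window = (4, 0)
n=11: window = (0, 10)
n=12: window = (10, 5)
n=13: window = (5, 8)
n=14: window = (8, 10)
n=15: window = (10, 12)
n=16: window = (12, 5)
n=17: window = (5, 0)
n=18: window = (0, 6)
n=19: window = (6, 3)
n=20: window = (3, 10)
n=21: window = (10, 6)
n=22: window = (6, 2)
n=23: window = (2, 3)
n=24: window = (3, 0)
n=25: window = (0, 1)
n=26: window = (1, 7)
n=27: window = (7, 6)
n=28: window = (6, 1)
n=29: window = (1, 9)
n=30: window = (9, 7)
n=31: window = (7, 0)
n=32: window = (0, 11)
n=33: window = (11, 12)
n=34: window = (12, 1)
n=35: window = (1, 11)
n=36: window = (11, 8)
n=37: window = (8, 12)
n=38: window = (12, 0)
n=39: window = (0, 4)
n=40: window = (4, 2)
…
n=82: window = (9, 11)
n=83: window = (11, 2)
n=84: window = (2, 9)
window at n=84 equals window at n=0 → period = 84

84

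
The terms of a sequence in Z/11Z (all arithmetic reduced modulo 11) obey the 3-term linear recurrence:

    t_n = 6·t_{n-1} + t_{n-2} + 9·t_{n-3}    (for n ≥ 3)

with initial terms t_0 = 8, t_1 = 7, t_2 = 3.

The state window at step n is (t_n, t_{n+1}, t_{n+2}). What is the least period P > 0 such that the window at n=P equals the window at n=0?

40

n=0: window = (8, 7, 3)
n=1: window = (7, 3, 9)
n=2: window = (3, 9, 10)
n=3: window = (9, 10, 8)
n=4: window = (10, 8, 7)
n=5: window = (8, 7, 8)
n=6: window = (7, 8, 6)
n=7: window = (8, 6, 8)
n=8: window = (6, 8, 5)
n=9: window = (8, 5, 4)
n=10: window = (5, 4, 2)
n=11: window = (4, 2, 6)
n=12: window = (2, 6, 8)
n=13: window = (6, 8, 6)
n=14: window = (8, 6, 10)
n=15: window = (6, 10, 6)
n=16: window = (10, 6, 1)
n=17: window = (6, 1, 3)
n=18: window = (1, 3, 7)
n=19: window = (3, 7, 10)
n=20: window = (7, 10, 6)
n=21: window = (10, 6, 10)
n=22: window = (6, 10, 2)
n=23: window = (10, 2, 10)
n=24: window = (2, 10, 9)
n=25: window = (10, 9, 5)
n=26: window = (9, 5, 8)
n=27: window = (5, 8, 2)
n=28: window = (8, 2, 10)
n=29: window = (2, 10, 2)
n=30: window = (10, 2, 7)
n=31: window = (2, 7, 2)
n=32: window = (7, 2, 4)
n=33: window = (2, 4, 1)
n=34: window = (4, 1, 6)
n=35: window = (1, 6, 7)
n=36: window = (6, 7, 2)
n=37: window = (7, 2, 7)
n=38: window = (2, 7, 8)
n=39: window = (7, 8, 7)
n=40: window = (8, 7, 3)
window at n=40 equals window at n=0 → period = 40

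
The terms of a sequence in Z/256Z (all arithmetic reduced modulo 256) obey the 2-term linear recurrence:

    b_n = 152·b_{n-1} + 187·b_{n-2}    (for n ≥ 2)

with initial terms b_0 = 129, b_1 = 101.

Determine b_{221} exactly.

125

b_2 = 152·101 + 187·129 = 51
b_3 = 152·51 + 187·101 = 15
b_4 = 152·15 + 187·51 = 41
b_5 = 152·41 + 187·15 = 77
b_6 = 152·77 + 187·41 = 171
b_7 = 152·171 + 187·77 = 199
Continuing the recurrence:
  b_8 = 17;  b_9 = 117;  b_10 = 227;  b_11 = 63;  b_12 = 57;  b_13 = 221
  b_14 = 219;  b_15 = 119;  b_16 = 161;  b_17 = 133;  b_18 = 147;  b_19 = 111
  b_20 = 73;  b_21 = 109;  b_22 = 11;  b_23 = 39;  b_24 = 49;  b_25 = 149
  b_26 = 67;  b_27 = 159;  b_28 = 89;  b_29 = 253;  b_30 = 59;  b_31 = 215
  b_32 = 193;  b_33 = 165;  b_34 = 243;  b_35 = 207;  b_36 = 105;  b_37 = 141
  b_38 = 107;  b_39 = 135;  b_40 = 81;  b_41 = 181;  b_42 = 163;  b_43 = 255
  b_44 = 121;  b_45 = 29;  b_46 = 155;  b_47 = 55;  b_48 = 225;  b_49 = 197
  b_50 = 83;  b_51 = 47;  b_52 = 137;  b_53 = 173;  b_54 = 203;  b_55 = 231
  b_56 = 113;  b_57 = 213;  b_58 = 3;  b_59 = 95;  b_60 = 153;  b_61 = 61
  b_62 = 251;  b_63 = 151;  b_64 = 1;  b_65 = 229;  b_66 = 179;  b_67 = 143
  b_68 = 169;  b_69 = 205;  b_70 = 43;  b_71 = 71;  b_72 = 145;  b_73 = 245
  b_74 = 99;  b_75 = 191;  b_76 = 185;  b_77 = 93;  b_78 = 91;  b_79 = 247
  b_80 = 33;  b_81 = 5;  b_82 = 19;  b_83 = 239;  b_84 = 201;  b_85 = 237
  b_86 = 139;  b_87 = 167;  b_88 = 177;  b_89 = 21;  b_90 = 195;  b_91 = 31
  b_92 = 217;  b_93 = 125;  b_94 = 187;  b_95 = 87;  b_96 = 65;  b_97 = 37
  b_98 = 115;  b_99 = 79;  b_100 = 233;  b_101 = 13;  b_102 = 235;  b_103 = 7
  b_104 = 209;  b_105 = 53;  b_106 = 35;  b_107 = 127;  b_108 = 249;  b_109 = 157
  b_110 = 27;  b_111 = 183;  b_112 = 97;  b_113 = 69;  b_114 = 211;  b_115 = 175
  b_116 = 9;  b_117 = 45;  b_118 = 75;  b_119 = 103;  b_120 = 241;  b_121 = 85
  b_122 = 131;  b_123 = 223;  b_124 = 25;  b_125 = 189;  b_126 = 123;  b_127 = 23
  b_128 = 129;  b_129 = 101;  b_130 = 51;  b_131 = 15;  b_132 = 41;  b_133 = 77
  b_134 = 171;  b_135 = 199;  b_136 = 17;  b_137 = 117;  b_138 = 227;  b_139 = 63
  b_140 = 57;  b_141 = 221;  b_142 = 219;  b_143 = 119;  b_144 = 161;  b_145 = 133
  b_146 = 147;  b_147 = 111;  b_148 = 73;  b_149 = 109;  b_150 = 11;  b_151 = 39
  b_152 = 49;  b_153 = 149;  b_154 = 67;  b_155 = 159;  b_156 = 89;  b_157 = 253
  b_158 = 59;  b_159 = 215;  b_160 = 193;  b_161 = 165;  b_162 = 243;  b_163 = 207
  b_164 = 105;  b_165 = 141;  b_166 = 107;  b_167 = 135;  b_168 = 81;  b_169 = 181
  b_170 = 163;  b_171 = 255;  b_172 = 121;  b_173 = 29;  b_174 = 155;  b_175 = 55
  b_176 = 225;  b_177 = 197;  b_178 = 83;  b_179 = 47;  b_180 = 137;  b_181 = 173
  b_182 = 203;  b_183 = 231;  b_184 = 113;  b_185 = 213;  b_186 = 3;  b_187 = 95
  b_188 = 153;  b_189 = 61;  b_190 = 251;  b_191 = 151;  b_192 = 1;  b_193 = 229
  b_194 = 179;  b_195 = 143;  b_196 = 169;  b_197 = 205;  b_198 = 43;  b_199 = 71
  b_200 = 145;  b_201 = 245;  b_202 = 99;  b_203 = 191;  b_204 = 185;  b_205 = 93
  b_206 = 91;  b_207 = 247;  b_208 = 33;  b_209 = 5;  b_210 = 19;  b_211 = 239
  b_212 = 201;  b_213 = 237;  b_214 = 139;  b_215 = 167;  b_216 = 177;  b_217 = 21
  b_218 = 195;  b_219 = 31
b_220 = 152·31 + 187·195 = 217
b_221 = 152·217 + 187·31 = 125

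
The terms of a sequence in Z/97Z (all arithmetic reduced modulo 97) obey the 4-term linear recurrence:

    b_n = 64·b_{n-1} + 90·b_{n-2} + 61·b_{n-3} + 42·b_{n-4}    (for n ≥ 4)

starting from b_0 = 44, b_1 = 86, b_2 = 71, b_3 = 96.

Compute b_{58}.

b_4 = 64·96 + 90·71 + 61·86 + 42·44 = 34
b_5 = 64·34 + 90·96 + 61·71 + 42·86 = 38
b_6 = 64·38 + 90·34 + 61·96 + 42·71 = 71
b_7 = 64·71 + 90·38 + 61·34 + 42·96 = 5
b_8 = 64·5 + 90·71 + 61·38 + 42·34 = 77
b_9 = 64·77 + 90·5 + 61·71 + 42·38 = 53
b_10 = 64·53 + 90·77 + 61·5 + 42·71 = 29
b_11 = 64·29 + 90·53 + 61·77 + 42·5 = 87
b_12 = 64·87 + 90·29 + 61·53 + 42·77 = 95
b_13 = 64·95 + 90·87 + 61·29 + 42·53 = 57
b_14 = 64·57 + 90·95 + 61·87 + 42·29 = 2
b_15 = 64·2 + 90·57 + 61·95 + 42·87 = 60
b_16 = 64·60 + 90·2 + 61·57 + 42·95 = 41
b_17 = 64·41 + 90·60 + 61·2 + 42·57 = 64
b_18 = 64·64 + 90·41 + 61·60 + 42·2 = 84
b_19 = 64·84 + 90·64 + 61·41 + 42·60 = 55
b_20 = 64·55 + 90·84 + 61·64 + 42·41 = 22
b_21 = 64·22 + 90·55 + 61·84 + 42·64 = 8
b_22 = 64·8 + 90·22 + 61·55 + 42·84 = 63
b_23 = 64·63 + 90·8 + 61·22 + 42·55 = 62
b_24 = 64·62 + 90·63 + 61·8 + 42·22 = 89
b_25 = 64·89 + 90·62 + 61·63 + 42·8 = 32
b_26 = 64·32 + 90·89 + 61·62 + 42·63 = 93
b_27 = 64·93 + 90·32 + 61·89 + 42·62 = 84
b_28 = 64·84 + 90·93 + 61·32 + 42·89 = 36
b_29 = 64·36 + 90·84 + 61·93 + 42·32 = 3
b_30 = 64·3 + 90·36 + 61·84 + 42·93 = 46
b_31 = 64·46 + 90·3 + 61·36 + 42·84 = 14
b_32 = 64·14 + 90·46 + 61·3 + 42·36 = 38
b_33 = 64·38 + 90·14 + 61·46 + 42·3 = 28
b_34 = 64·28 + 90·38 + 61·14 + 42·46 = 44
b_35 = 64·44 + 90·28 + 61·38 + 42·14 = 94
b_36 = 64·94 + 90·44 + 61·28 + 42·38 = 88
b_37 = 64·88 + 90·94 + 61·44 + 42·28 = 7
b_38 = 64·7 + 90·88 + 61·94 + 42·44 = 42
b_39 = 64·42 + 90·7 + 61·88 + 42·94 = 24
b_40 = 64·24 + 90·42 + 61·7 + 42·88 = 30
b_41 = 64·30 + 90·24 + 61·42 + 42·7 = 49
b_42 = 64·49 + 90·30 + 61·24 + 42·42 = 43
b_43 = 64·43 + 90·49 + 61·30 + 42·24 = 9
b_44 = 64·9 + 90·43 + 61·49 + 42·30 = 62
b_45 = 64·62 + 90·9 + 61·43 + 42·49 = 50
b_46 = 64·50 + 90·62 + 61·9 + 42·43 = 77
b_47 = 64·77 + 90·50 + 61·62 + 42·9 = 8
b_48 = 64·8 + 90·77 + 61·50 + 42·62 = 1
b_49 = 64·1 + 90·8 + 61·77 + 42·50 = 15
b_50 = 64·15 + 90·1 + 61·8 + 42·77 = 19
b_51 = 64·19 + 90·15 + 61·1 + 42·8 = 53
b_52 = 64·53 + 90·19 + 61·15 + 42·1 = 45
b_53 = 64·45 + 90·53 + 61·19 + 42·15 = 30
b_54 = 64·30 + 90·45 + 61·53 + 42·19 = 10
b_55 = 64·10 + 90·30 + 61·45 + 42·53 = 66
b_56 = 64·66 + 90·10 + 61·30 + 42·45 = 17
b_57 = 64·17 + 90·66 + 61·10 + 42·30 = 71
b_58 = 64·71 + 90·17 + 61·66 + 42·10 = 44

44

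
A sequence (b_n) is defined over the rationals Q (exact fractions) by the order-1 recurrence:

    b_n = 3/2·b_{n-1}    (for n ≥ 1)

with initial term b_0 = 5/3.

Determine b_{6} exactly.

b_1 = 3/2·5/3 = 5/2
b_2 = 3/2·5/2 = 15/4
b_3 = 3/2·15/4 = 45/8
b_4 = 3/2·45/8 = 135/16
b_5 = 3/2·135/16 = 405/32
b_6 = 3/2·405/32 = 1215/64

1215/64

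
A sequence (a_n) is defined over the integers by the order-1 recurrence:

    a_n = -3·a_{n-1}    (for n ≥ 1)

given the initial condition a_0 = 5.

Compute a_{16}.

a_1 = -3·5 = -15
a_2 = -3·-15 = 45
a_3 = -3·45 = -135
a_4 = -3·-135 = 405
a_5 = -3·405 = -1215
a_6 = -3·-1215 = 3645
a_7 = -3·3645 = -10935
a_8 = -3·-10935 = 32805
a_9 = -3·32805 = -98415
a_10 = -3·-98415 = 295245
a_11 = -3·295245 = -885735
a_12 = -3·-885735 = 2657205
a_13 = -3·2657205 = -7971615
a_14 = -3·-7971615 = 23914845
a_15 = -3·23914845 = -71744535
a_16 = -3·-71744535 = 215233605

215233605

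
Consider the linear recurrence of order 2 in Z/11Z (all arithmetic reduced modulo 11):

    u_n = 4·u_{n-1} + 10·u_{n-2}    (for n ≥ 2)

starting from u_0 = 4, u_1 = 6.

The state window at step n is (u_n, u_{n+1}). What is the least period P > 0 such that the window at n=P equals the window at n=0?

n=0: window = (4, 6)
n=1: window = (6, 9)
n=2: window = (9, 8)
n=3: window = (8, 1)
n=4: window = (1, 7)
n=5: window = (7, 5)
n=6: window = (5, 2)
n=7: window = (2, 3)
n=8: window = (3, 10)
n=9: window = (10, 4)
n=10: window = (4, 6)
window at n=10 equals window at n=0 → period = 10

10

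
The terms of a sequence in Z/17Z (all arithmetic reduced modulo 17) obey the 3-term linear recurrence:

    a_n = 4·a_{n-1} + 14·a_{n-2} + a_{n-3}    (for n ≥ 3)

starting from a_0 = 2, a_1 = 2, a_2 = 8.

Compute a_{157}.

15

a_3 = 4·8 + 14·2 + 1·2 = 11
a_4 = 4·11 + 14·8 + 1·2 = 5
a_5 = 4·5 + 14·11 + 1·8 = 12
a_6 = 4·12 + 14·5 + 1·11 = 10
a_7 = 4·10 + 14·12 + 1·5 = 9
a_8 = 4·9 + 14·10 + 1·12 = 1
Continuing the recurrence:
  a_9 = 4;  a_10 = 5;  a_11 = 9;  a_12 = 8;  a_13 = 10;  a_14 = 8
  a_15 = 10;  a_16 = 9;  a_17 = 14;  a_18 = 5;  a_19 = 4;  a_20 = 15
  a_21 = 2;  a_22 = 1;  a_23 = 13;  a_24 = 0;  a_25 = 13;  a_26 = 14
  a_27 = 0;  a_28 = 5;  a_29 = 0;  a_30 = 2;  a_31 = 13;  a_32 = 12
  a_33 = 11;  a_34 = 4;  a_35 = 12;  a_36 = 13;  a_37 = 3;  a_38 = 2
  a_39 = 12;  a_40 = 11;  a_41 = 10;  a_42 = 2;  a_43 = 6;  a_44 = 11
  a_45 = 11;  a_46 = 0;  a_47 = 12;  a_48 = 8;  a_49 = 13;  a_50 = 6
  a_51 = 10;  a_52 = 1;  a_53 = 14;  a_54 = 12;  a_55 = 7;  a_56 = 6
  a_57 = 15;  a_58 = 15;  a_59 = 4;  a_60 = 3;  a_61 = 15;  a_62 = 4
  a_63 = 8;  a_64 = 1;  a_65 = 1;  a_66 = 9;  a_67 = 0;  a_68 = 8
  a_69 = 7;  a_70 = 4;  a_71 = 3;  a_72 = 7;  a_73 = 6;  a_74 = 6
  a_75 = 13;  a_76 = 6;  a_77 = 8;  a_78 = 10;  a_79 = 5;  a_80 = 15
  a_81 = 4;  a_82 = 10;  a_83 = 9;  a_84 = 10;  a_85 = 6;  a_86 = 3
  a_87 = 4;  a_88 = 13;  a_89 = 9;  a_90 = 1;  a_91 = 7;  a_92 = 0
  a_93 = 14;  a_94 = 12;  a_95 = 6;  a_96 = 2;  a_97 = 2;  a_98 = 8
  a_99 = 11;  a_100 = 5;  a_101 = 12;  a_102 = 10;  a_103 = 9;  a_104 = 1
  a_105 = 4;  a_106 = 5;  a_107 = 9;  a_108 = 8;  a_109 = 10;  a_110 = 8
  a_111 = 10;  a_112 = 9;  a_113 = 14;  a_114 = 5;  a_115 = 4;  a_116 = 15
  a_117 = 2;  a_118 = 1;  a_119 = 13;  a_120 = 0;  a_121 = 13;  a_122 = 14
  a_123 = 0;  a_124 = 5;  a_125 = 0;  a_126 = 2;  a_127 = 13;  a_128 = 12
  a_129 = 11;  a_130 = 4;  a_131 = 12;  a_132 = 13;  a_133 = 3;  a_134 = 2
  a_135 = 12;  a_136 = 11;  a_137 = 10;  a_138 = 2;  a_139 = 6;  a_140 = 11
  a_141 = 11;  a_142 = 0;  a_143 = 12;  a_144 = 8;  a_145 = 13;  a_146 = 6
  a_147 = 10;  a_148 = 1;  a_149 = 14;  a_150 = 12;  a_151 = 7;  a_152 = 6
  a_153 = 15;  a_154 = 15;  a_155 = 4
a_156 = 4·4 + 14·15 + 1·15 = 3
a_157 = 4·3 + 14·4 + 1·15 = 15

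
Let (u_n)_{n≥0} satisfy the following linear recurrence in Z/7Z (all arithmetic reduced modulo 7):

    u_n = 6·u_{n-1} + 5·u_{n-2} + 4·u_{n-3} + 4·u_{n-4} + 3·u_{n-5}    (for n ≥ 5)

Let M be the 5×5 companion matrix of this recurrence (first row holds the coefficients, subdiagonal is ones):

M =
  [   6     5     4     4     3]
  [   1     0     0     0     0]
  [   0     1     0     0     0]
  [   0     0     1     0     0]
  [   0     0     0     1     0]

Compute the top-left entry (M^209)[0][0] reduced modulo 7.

(M^209)[0][0] is the top entry after applying M 209 times to the unit state (1, 0, 0, 0, 0). Equivalently it is h_{213} for the auxiliary sequence (h_n) obeying the same recurrence with h_4 = 1 and h_i = 0 for 0 ≤ i < 4:
h_5 = 6·1 + 5·0 + 4·0 + 4·0 + 3·0 = 6
h_6 = 6·6 + 5·1 + 4·0 + 4·0 + 3·0 = 6
h_7 = 6·6 + 5·6 + 4·1 + 4·0 + 3·0 = 0
h_8 = 6·0 + 5·6 + 4·6 + 4·1 + 3·0 = 2
h_9 = 6·2 + 5·0 + 4·6 + 4·6 + 3·1 = 0
h_10 = 6·0 + 5·2 + 4·0 + 4·6 + 3·6 = 3
Continuing the recurrence:
  h_11 = 2;  h_12 = 0;  h_13 = 0;  h_14 = 6;  h_15 = 4;  h_16 = 4
  h_17 = 5;  h_18 = 6;  h_19 = 6;  h_20 = 2;  h_21 = 0;  h_22 = 3
  h_23 = 5;  h_24 = 1;  h_25 = 0;  h_26 = 2;  h_27 = 3;  h_28 = 5
  h_29 = 0;  h_30 = 3;  h_31 = 0;  h_32 = 2;  h_33 = 4;  h_34 = 4
  h_35 = 5;  h_36 = 4;  h_37 = 3;  h_38 = 2;  h_39 = 5;  h_40 = 6
  h_41 = 2;  h_42 = 2;  h_43 = 2;  h_44 = 6;  h_45 = 3;  h_46 = 0
  h_47 = 4;  h_48 = 3;  h_49 = 5;  h_50 = 0;  h_51 = 4;  h_52 = 5
  h_53 = 2;  h_54 = 5;  h_55 = 6;  h_56 = 3;  h_57 = 0;  h_58 = 2
  h_59 = 0;  h_60 = 5;  h_61 = 5;  h_62 = 0;  h_63 = 2;  h_64 = 3
  h_65 = 0;  h_66 = 3;  h_67 = 3;  h_68 = 2;  h_69 = 6;  h_70 = 0
  h_71 = 3;  h_72 = 3;  h_73 = 0;  h_74 = 3;  h_75 = 0;  h_76 = 1
  h_77 = 6;  h_78 = 4;  h_79 = 4;  h_80 = 2;  h_81 = 5;  h_82 = 6
  h_83 = 6;  h_84 = 1;  h_85 = 2;  h_86 = 3;  h_87 = 4;  h_88 = 6
  h_89 = 2;  h_90 = 6;  h_91 = 4;  h_92 = 0;  h_93 = 0;  h_94 = 4
  h_95 = 2;  h_96 = 2;  h_97 = 3;  h_98 = 3;  h_99 = 5;  h_100 = 1
  h_101 = 5;  h_102 = 6;  h_103 = 3;  h_104 = 3;  h_105 = 3;  h_106 = 0
  h_107 = 1;  h_108 = 4;  h_109 = 1;  h_110 = 4;  h_111 = 0;  h_112 = 1
  h_113 = 3;  h_114 = 0;  h_115 = 3;  h_116 = 6;  h_117 = 3;  h_118 = 6
  h_119 = 3;  h_120 = 2;  h_121 = 4;  h_122 = 2;  h_123 = 0;  h_124 = 1
  h_125 = 1;  h_126 = 3;  h_127 = 5;  h_128 = 4;  h_129 = 5;  h_130 = 1
  h_131 = 6;  h_132 = 1;  h_133 = 2;  h_134 = 4;  h_135 = 2;  h_136 = 6
  h_137 = 3;  h_138 = 1;  h_139 = 2;  h_140 = 3;  h_141 = 6;  h_142 = 2
  h_143 = 2;  h_144 = 1;  h_145 = 1;  h_146 = 3;  h_147 = 6;  h_148 = 2
  h_149 = 5;  h_150 = 2;  h_151 = 1;  h_152 = 6;  h_153 = 5;  h_154 = 3
  h_155 = 0;  h_156 = 6;  h_157 = 2;  h_158 = 6;  h_159 = 2;  h_160 = 4
  h_161 = 0;  h_162 = 2;  h_163 = 5;  h_164 = 6;  h_165 = 4;  h_166 = 5
  h_167 = 2;  h_168 = 1;  h_169 = 0;  h_170 = 3;  h_171 = 3;  h_172 = 1
  h_173 = 1;  h_174 = 0;  h_175 = 2;  h_176 = 1;  h_177 = 2;  h_178 = 0
  h_179 = 1;  h_180 = 3;  h_181 = 6;  h_182 = 5;  h_183 = 6;  h_184 = 2
  h_185 = 4;  h_186 = 5;  h_187 = 6;  h_188 = 5;  h_189 = 4;  h_190 = 0
  h_191 = 2;  h_192 = 3;  h_193 = 3;  h_194 = 4;  h_195 = 3;  h_196 = 5
  h_197 = 5;  h_198 = 1;  h_199 = 5;  h_200 = 0;  h_201 = 1;  h_202 = 3
  h_203 = 4;  h_204 = 2;  h_205 = 6;  h_206 = 0;  h_207 = 0;  h_208 = 2
  h_209 = 0;  h_210 = 0;  h_211 = 1
h_212 = 6·1 + 5·0 + 4·0 + 4·2 + 3·0 = 0
h_213 = 6·0 + 5·1 + 4·0 + 4·0 + 3·2 = 4

4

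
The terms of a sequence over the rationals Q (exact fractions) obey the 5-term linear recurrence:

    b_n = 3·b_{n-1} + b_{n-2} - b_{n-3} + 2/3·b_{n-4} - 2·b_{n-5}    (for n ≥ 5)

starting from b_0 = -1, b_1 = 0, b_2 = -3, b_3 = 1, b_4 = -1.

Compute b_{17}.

b_5 = 3·-1 + 1·1 + -1·-3 + 2/3·0 + -2·-1 = 3
b_6 = 3·3 + 1·-1 + -1·1 + 2/3·-3 + -2·0 = 5
b_7 = 3·5 + 1·3 + -1·-1 + 2/3·1 + -2·-3 = 77/3
b_8 = 3·77/3 + 1·5 + -1·3 + 2/3·-1 + -2·1 = 229/3
b_9 = 3·229/3 + 1·77/3 + -1·5 + 2/3·3 + -2·-1 = 761/3
b_10 = 3·761/3 + 1·229/3 + -1·77/3 + 2/3·5 + -2·3 = 809
b_11 = 3·809 + 1·761/3 + -1·229/3 + 2/3·77/3 + -2·5 = 23503/9
b_12 = 3·23503/9 + 1·809 + -1·761/3 + 2/3·229/3 + -2·77/3 = 75503/9
b_13 = 3·75503/9 + 1·23503/9 + -1·809 + 2/3·761/3 + -2·229/3 = 242879/9
b_14 = 3·242879/9 + 1·75503/9 + -1·23503/9 + 2/3·809 + -2·761/3 = 780925/9
b_15 = 3·780925/9 + 1·242879/9 + -1·75503/9 + 2/3·23503/9 + -2·809 = 7533773/27
b_16 = 3·7533773/27 + 1·780925/9 + -1·242879/9 + 2/3·75503/9 + -2·23503/9 = 24225445/27
b_17 = 3·24225445/27 + 1·7533773/27 + -1·780925/9 + 2/3·242879/9 + -2·75503/9 = 25966691/9

25966691/9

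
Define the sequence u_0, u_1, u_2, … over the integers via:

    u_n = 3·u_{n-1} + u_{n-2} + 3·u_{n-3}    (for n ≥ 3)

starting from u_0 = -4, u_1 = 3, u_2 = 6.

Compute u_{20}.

24204522642

u_3 = 3·6 + 1·3 + 3·-4 = 9
u_4 = 3·9 + 1·6 + 3·3 = 42
u_5 = 3·42 + 1·9 + 3·6 = 153
u_6 = 3·153 + 1·42 + 3·9 = 528
u_7 = 3·528 + 1·153 + 3·42 = 1863
u_8 = 3·1863 + 1·528 + 3·153 = 6576
u_9 = 3·6576 + 1·1863 + 3·528 = 23175
u_10 = 3·23175 + 1·6576 + 3·1863 = 81690
u_11 = 3·81690 + 1·23175 + 3·6576 = 287973
u_12 = 3·287973 + 1·81690 + 3·23175 = 1015134
u_13 = 3·1015134 + 1·287973 + 3·81690 = 3578445
u_14 = 3·3578445 + 1·1015134 + 3·287973 = 12614388
u_15 = 3·12614388 + 1·3578445 + 3·1015134 = 44467011
u_16 = 3·44467011 + 1·12614388 + 3·3578445 = 156750756
u_17 = 3·156750756 + 1·44467011 + 3·12614388 = 552562443
u_18 = 3·552562443 + 1·156750756 + 3·44467011 = 1947839118
u_19 = 3·1947839118 + 1·552562443 + 3·156750756 = 6866332065
u_20 = 3·6866332065 + 1·1947839118 + 3·552562443 = 24204522642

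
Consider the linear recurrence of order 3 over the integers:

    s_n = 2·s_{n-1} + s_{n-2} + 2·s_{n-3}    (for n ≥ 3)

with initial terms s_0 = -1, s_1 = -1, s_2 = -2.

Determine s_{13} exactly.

-118319

s_3 = 2·-2 + 1·-1 + 2·-1 = -7
s_4 = 2·-7 + 1·-2 + 2·-1 = -18
s_5 = 2·-18 + 1·-7 + 2·-2 = -47
s_6 = 2·-47 + 1·-18 + 2·-7 = -126
s_7 = 2·-126 + 1·-47 + 2·-18 = -335
s_8 = 2·-335 + 1·-126 + 2·-47 = -890
s_9 = 2·-890 + 1·-335 + 2·-126 = -2367
s_10 = 2·-2367 + 1·-890 + 2·-335 = -6294
s_11 = 2·-6294 + 1·-2367 + 2·-890 = -16735
s_12 = 2·-16735 + 1·-6294 + 2·-2367 = -44498
s_13 = 2·-44498 + 1·-16735 + 2·-6294 = -118319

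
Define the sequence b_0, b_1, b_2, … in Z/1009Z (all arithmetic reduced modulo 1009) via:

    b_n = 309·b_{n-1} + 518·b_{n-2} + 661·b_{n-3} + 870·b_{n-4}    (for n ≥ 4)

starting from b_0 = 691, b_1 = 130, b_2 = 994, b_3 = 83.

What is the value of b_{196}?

81

b_4 = 309·83 + 518·994 + 661·130 + 870·691 = 695
b_5 = 309·695 + 518·83 + 661·994 + 870·130 = 721
b_6 = 309·721 + 518·695 + 661·83 + 870·994 = 41
b_7 = 309·41 + 518·721 + 661·695 + 870·83 = 571
b_8 = 309·571 + 518·41 + 661·721 + 870·695 = 505
b_9 = 309·505 + 518·571 + 661·41 + 870·721 = 330
Continuing the recurrence:
  b_10 = 740;  b_11 = 204;  b_12 = 999;  b_13 = 992;  b_14 = 362;  b_15 = 483
  b_16 = 0;  b_17 = 456;  b_18 = 195;  b_19 = 283;  b_20 = 508;  b_21 = 792
  b_22 = 881;  b_23 = 206;  b_24 = 236;  b_25 = 71;  b_26 = 490;  b_27 = 742
  b_28 = 797;  b_29 = 226;  b_30 = 968;  b_31 = 371;  b_32 = 834;  b_33 = 886
  b_34 = 184;  b_35 = 455;  b_36 = 336;  b_37 = 978;  b_38 = 733;  b_39 = 1005
  b_40 = 491;  b_41 = 781;  b_42 = 653;  b_43 = 135;  b_44 = 581;  b_45 = 430
  b_46 = 444;  b_47 = 750;  b_48 = 282;  b_49 = 25;  b_50 = 597;  b_51 = 82
  b_52 = 130;  b_53 = 567;  b_54 = 863;  b_55 = 244;  b_56 = 308;  b_57 = 840
  b_58 = 327;  b_59 = 544;  b_60 = 332;  b_61 = 456;  b_62 = 422;  b_63 = 897
  b_64 = 341;  b_65 = 571;  b_66 = 425;  b_67 = 114;  b_68 = 188;  b_69 = 865
  b_70 = 555;  b_71 = 498;  b_72 = 203;  b_73 = 253;  b_74 = 485;  b_75 = 802
  b_76 = 376;  b_77 = 757;  b_78 = 441;  b_79 = 522;  b_80 = 379;  b_81 = 673
  b_82 = 893;  b_83 = 357;  b_84 = 455;  b_85 = 921;  b_86 = 495;  b_87 = 308
  b_88 = 117;  b_89 = 354;  b_90 = 57;  b_91 = 413;  b_92 = 535;  b_93 = 444
  b_94 = 339;  b_95 = 346;  b_96 = 162;  b_97 = 157;  b_98 = 215;  b_99 = 913
  b_100 = 516;  b_101 = 965;  b_102 = 929;  b_103 = 172;  b_104 = 701;  b_105 = 637
  b_106 = 661;  b_107 = 992;  b_108 = 877;  b_109 = 120;  b_110 = 794;  b_111 = 637
  b_112 = 502;  b_113 = 382;  b_114 = 627;  b_115 = 237;  b_116 = 568;  b_117 = 750
  b_118 = 168;  b_119 = 942;  b_120 = 817;  b_121 = 547;  b_122 = 919;  b_123 = 713
  b_124 = 948;  b_125 = 45;  b_126 = 961;  b_127 = 220;  b_128 = 620;  b_129 = 172
  b_130 = 711;  b_131 = 906;  b_132 = 743;  b_133 = 752;  b_134 = 316;  b_135 = 773
  b_136 = 239;  b_137 = 456;  b_138 = 210;  b_139 = 498;  b_140 = 123;  b_141 = 85
  b_142 = 493;  b_143 = 594;  b_144 = 751;  b_145 = 195;  b_146 = 486;  b_147 = 98
  b_148 = 809;  b_149 = 585;  b_150 = 732;  b_151 = 985;  b_152 = 234;  b_153 = 289
  b_154 = 73;  b_155 = 326;  b_156 = 405;  b_157 = 404;  b_158 = 150;  b_159 = 756
  b_160 = 400;  b_161 = 225;  b_162 = 859;  b_163 = 473;  b_164 = 142;  b_165 = 54
  b_166 = 974;  b_167 = 876;  b_168 = 116;  b_169 = 885;  b_170 = 273;  b_171 = 262
  b_172 = 177;  b_173 = 642;  b_174 = 510;  b_175 = 640;  b_176 = 13;  b_177 = 207
  b_178 = 76;  b_179 = 902;  b_180 = 65;  b_181 = 248;  b_182 = 759;  b_183 = 80
  b_184 = 672;  b_185 = 934;  b_186 = 879;  b_187 = 902;  b_188 = 792;  b_189 = 789
  b_190 = 36;  b_191 = 670;  b_192 = 440;  b_193 = 608;  b_194 = 44
b_195 = 309·44 + 518·608 + 661·440 + 870·670 = 561
b_196 = 309·561 + 518·44 + 661·608 + 870·440 = 81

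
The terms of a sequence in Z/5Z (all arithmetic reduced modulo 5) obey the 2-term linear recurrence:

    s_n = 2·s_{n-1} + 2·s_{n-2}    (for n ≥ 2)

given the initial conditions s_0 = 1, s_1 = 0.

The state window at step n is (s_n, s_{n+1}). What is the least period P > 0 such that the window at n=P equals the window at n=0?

24

n=0: window = (1, 0)
n=1: window = (0, 2)
n=2: window = (2, 4)
n=3: window = (4, 2)
n=4: window = (2, 2)
n=5: window = (2, 3)
n=6: window = (3, 0)
n=7: window = (0, 1)
n=8: window = (1, 2)
n=9: window = (2, 1)
n=10: window = (1, 1)
n=11: window = (1, 4)
n=12: window = (4, 0)
n=13: window = (0, 3)
n=14: window = (3, 1)
n=15: window = (1, 3)
n=16: window = (3, 3)
n=17: window = (3, 2)
n=18: window = (2, 0)
n=19: window = (0, 4)
n=20: window = (4, 3)
n=21: window = (3, 4)
n=22: window = (4, 4)
n=23: window = (4, 1)
n=24: window = (1, 0)
window at n=24 equals window at n=0 → period = 24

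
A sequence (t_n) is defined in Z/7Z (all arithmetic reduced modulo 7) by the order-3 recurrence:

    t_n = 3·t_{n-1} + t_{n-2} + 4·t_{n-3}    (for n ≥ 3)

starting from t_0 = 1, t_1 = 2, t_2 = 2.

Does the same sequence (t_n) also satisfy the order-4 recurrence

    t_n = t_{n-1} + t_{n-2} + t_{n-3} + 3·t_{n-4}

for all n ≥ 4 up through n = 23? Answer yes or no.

Terms t_0..t_23: 1, 2, 2, 5, 4, 4, 1, 2, 2, 5, 4, 4, 1, 2, 2, 5, 4, 4, 1, 2, 2, 5, 4, 4
n=4: candidate gives 5, actual t_4 = 4 ✗

no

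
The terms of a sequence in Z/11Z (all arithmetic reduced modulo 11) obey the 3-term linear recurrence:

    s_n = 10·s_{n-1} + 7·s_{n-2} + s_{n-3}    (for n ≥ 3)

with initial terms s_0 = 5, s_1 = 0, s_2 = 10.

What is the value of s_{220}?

s_3 = 10·10 + 7·0 + 1·5 = 6
s_4 = 10·6 + 7·10 + 1·0 = 9
s_5 = 10·9 + 7·6 + 1·10 = 10
s_6 = 10·10 + 7·9 + 1·6 = 4
s_7 = 10·4 + 7·10 + 1·9 = 9
s_8 = 10·9 + 7·4 + 1·10 = 7
Continuing the recurrence:
  s_9 = 5;  s_10 = 9;  s_11 = 0;  s_12 = 2;  s_13 = 7;  s_14 = 7
  s_15 = 0;  s_16 = 1;  s_17 = 6;  s_18 = 1;  s_19 = 9;  s_20 = 4
  s_21 = 5;  s_22 = 10;  s_23 = 7;  s_24 = 2;  s_25 = 2;  s_26 = 8
  s_27 = 8;  s_28 = 6;  s_29 = 3;  s_30 = 3;  s_31 = 2;  s_32 = 0
  s_33 = 6;  s_34 = 7;  s_35 = 2;  s_36 = 9;  s_37 = 1;  s_38 = 9
  s_39 = 7;  s_40 = 2;  s_41 = 1;  s_42 = 9;  s_43 = 0;  s_44 = 9
  s_45 = 0;  s_46 = 8;  s_47 = 1;  s_48 = 0;  s_49 = 4;  s_50 = 8
  s_51 = 9;  s_52 = 7;  s_53 = 9;  s_54 = 5;  s_55 = 10;  s_56 = 1
  s_57 = 8;  s_58 = 9;  s_59 = 4;  s_60 = 1;  s_61 = 3;  s_62 = 8
  s_63 = 3;  s_64 = 1;  s_65 = 6;  s_66 = 4;  s_67 = 6;  s_68 = 6
  s_69 = 7;  s_70 = 8;  s_71 = 3;  s_72 = 5;  s_73 = 2;  s_74 = 3
  s_75 = 5;  s_76 = 7;  s_77 = 9;  s_78 = 1;  s_79 = 3;  s_80 = 2
  s_81 = 9;  s_82 = 8;  s_83 = 2;  s_84 = 8;  s_85 = 3;  s_86 = 0
  s_87 = 7;  s_88 = 7;  s_89 = 9;  s_90 = 3;  s_91 = 1;  s_92 = 7
  s_93 = 3;  s_94 = 3;  s_95 = 3;  s_96 = 10;  s_97 = 3;  s_98 = 4
  s_99 = 5;  s_100 = 4;  s_101 = 2;  s_102 = 9;  s_103 = 9;  s_104 = 1
  s_105 = 5;  s_106 = 0;  s_107 = 3;  s_108 = 2;  s_109 = 8;  s_110 = 9
  s_111 = 5;  s_112 = 0;  s_113 = 0;  s_114 = 5;  s_115 = 6;  s_116 = 7
  s_117 = 7;  s_118 = 4;  s_119 = 8;  s_120 = 5;  s_121 = 0;  s_122 = 10
  s_123 = 6;  s_124 = 9;  s_125 = 10;  s_126 = 4;  s_127 = 9;  s_128 = 7
  s_129 = 5;  s_130 = 9;  s_131 = 0;  s_132 = 2;  s_133 = 7;  s_134 = 7
  s_135 = 0;  s_136 = 1;  s_137 = 6;  s_138 = 1;  s_139 = 9;  s_140 = 4
  s_141 = 5;  s_142 = 10;  s_143 = 7;  s_144 = 2;  s_145 = 2;  s_146 = 8
  s_147 = 8;  s_148 = 6;  s_149 = 3;  s_150 = 3;  s_151 = 2;  s_152 = 0
  s_153 = 6;  s_154 = 7;  s_155 = 2;  s_156 = 9;  s_157 = 1;  s_158 = 9
  s_159 = 7;  s_160 = 2;  s_161 = 1;  s_162 = 9;  s_163 = 0;  s_164 = 9
  s_165 = 0;  s_166 = 8;  s_167 = 1;  s_168 = 0;  s_169 = 4;  s_170 = 8
  s_171 = 9;  s_172 = 7;  s_173 = 9;  s_174 = 5;  s_175 = 10;  s_176 = 1
  s_177 = 8;  s_178 = 9;  s_179 = 4;  s_180 = 1;  s_181 = 3;  s_182 = 8
  s_183 = 3;  s_184 = 1;  s_185 = 6;  s_186 = 4;  s_187 = 6;  s_188 = 6
  s_189 = 7;  s_190 = 8;  s_191 = 3;  s_192 = 5;  s_193 = 2;  s_194 = 3
  s_195 = 5;  s_196 = 7;  s_197 = 9;  s_198 = 1;  s_199 = 3;  s_200 = 2
  s_201 = 9;  s_202 = 8;  s_203 = 2;  s_204 = 8;  s_205 = 3;  s_206 = 0
  s_207 = 7;  s_208 = 7;  s_209 = 9;  s_210 = 3;  s_211 = 1;  s_212 = 7
  s_213 = 3;  s_214 = 3;  s_215 = 3;  s_216 = 10;  s_217 = 3;  s_218 = 4
s_219 = 10·4 + 7·3 + 1·10 = 5
s_220 = 10·5 + 7·4 + 1·3 = 4

4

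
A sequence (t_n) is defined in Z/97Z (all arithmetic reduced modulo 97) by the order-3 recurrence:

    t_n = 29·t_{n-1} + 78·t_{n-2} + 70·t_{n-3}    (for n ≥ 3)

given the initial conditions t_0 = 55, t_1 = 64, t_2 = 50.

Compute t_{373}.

55

t_3 = 29·50 + 78·64 + 70·55 = 10
t_4 = 29·10 + 78·50 + 70·64 = 37
t_5 = 29·37 + 78·10 + 70·50 = 18
t_6 = 29·18 + 78·37 + 70·10 = 34
t_7 = 29·34 + 78·18 + 70·37 = 33
t_8 = 29·33 + 78·34 + 70·18 = 19
Continuing the recurrence:
  t_9 = 73;  t_10 = 89;  t_11 = 2;  t_12 = 82;  t_13 = 34;  t_14 = 53
  t_15 = 35;  t_16 = 60;  t_17 = 32;  t_18 = 7;  t_19 = 12;  t_20 = 30
  t_21 = 65;  t_22 = 21;  t_23 = 19;  t_24 = 46;  t_25 = 18;  t_26 = 8
  t_27 = 6;  t_28 = 21;  t_29 = 85;  t_30 = 61;  t_31 = 72;  t_32 = 89
  t_33 = 51;  t_34 = 75;  t_35 = 64;  t_36 = 24;  t_37 = 74;  t_38 = 59
  t_39 = 45;  t_40 = 29;  t_41 = 42;  t_42 = 34;  t_43 = 84;  t_44 = 74
  t_45 = 20;  t_46 = 10;  t_47 = 46;  t_48 = 22;  t_49 = 76;  t_50 = 59
  t_51 = 61;  t_52 = 51;  t_53 = 85;  t_54 = 43;  t_55 = 1;  t_56 = 21
  t_57 = 11;  t_58 = 87;  t_59 = 1;  t_60 = 19;  t_61 = 26;  t_62 = 75
  t_63 = 4;  t_64 = 26;  t_65 = 11;  t_66 = 8;  t_67 = 0;  t_68 = 36
  t_69 = 52;  t_70 = 48;  t_71 = 14;  t_72 = 30;  t_73 = 84;  t_74 = 33
  t_75 = 6;  t_76 = 92;  t_77 = 14;  t_78 = 48;  t_79 = 0;  t_80 = 68
  t_81 = 94;  t_82 = 76;  t_83 = 37;  t_84 = 1;  t_85 = 87;  t_86 = 50
  t_87 = 61;  t_88 = 22;  t_89 = 69;  t_90 = 33;  t_91 = 22;  t_92 = 88
  t_93 = 79;  t_94 = 25;  t_95 = 49;  t_96 = 74;  t_97 = 55;  t_98 = 30
  t_99 = 58;  t_100 = 15;  t_101 = 75;  t_102 = 33;  t_103 = 0;  t_104 = 64
  t_105 = 92;  t_106 = 94;  t_107 = 26;  t_108 = 73;  t_109 = 55;  t_110 = 88
  t_111 = 21;  t_112 = 71;  t_113 = 60;  t_114 = 18;  t_115 = 84;  t_116 = 86
  t_117 = 24;  t_118 = 92;  t_119 = 84;  t_120 = 40;  t_121 = 87;  t_122 = 77
  t_123 = 82;  t_124 = 21;  t_125 = 76;  t_126 = 76;  t_127 = 96;  t_128 = 64
  t_129 = 17;  t_130 = 80;  t_131 = 75;  t_132 = 2;  t_133 = 62;  t_134 = 26
  t_135 = 7;  t_136 = 72;  t_137 = 89;  t_138 = 54;  t_139 = 65;  t_140 = 8
  t_141 = 61;  t_142 = 56;  t_143 = 55;  t_144 = 48;  t_145 = 96;  t_146 = 96
  t_147 = 52;  t_148 = 2;  t_149 = 67;  t_150 = 16;  t_151 = 10;  t_152 = 20
  t_153 = 55;  t_154 = 72;  t_155 = 18;  t_156 = 94;  t_157 = 52;  t_158 = 12
  t_159 = 23;  t_160 = 5;  t_161 = 63;  t_162 = 44;  t_163 = 41;  t_164 = 10
  t_165 = 69;  t_166 = 25;  t_167 = 17;  t_168 = 95;  t_169 = 11;  t_170 = 92
  t_171 = 88;  t_172 = 22;  t_173 = 71;  t_174 = 41;  t_175 = 22;  t_176 = 76
  t_177 = 0;  t_178 = 96;  t_179 = 53;  t_180 = 4;  t_181 = 9;  t_182 = 15
  t_183 = 59;  t_184 = 19;  t_185 = 92;  t_186 = 35;  t_187 = 15;  t_188 = 2
  t_189 = 89;  t_190 = 4;  t_191 = 20;  t_192 = 41;  t_193 = 22;  t_194 = 95
  t_195 = 66;  t_196 = 0;  t_197 = 61;  t_198 = 84;  t_199 = 16;  t_200 = 34
  t_201 = 63;  t_202 = 70;  t_203 = 12;  t_204 = 33;  t_205 = 3;  t_206 = 9
  t_207 = 89;  t_208 = 1;  t_209 = 35;  t_210 = 48;  t_211 = 21;  t_212 = 13
  t_213 = 40;  t_214 = 55;  t_215 = 96;  t_216 = 77;  t_217 = 88;  t_218 = 49
  t_219 = 95;  t_220 = 30;  t_221 = 70;  t_222 = 59;  t_223 = 56;  t_224 = 68
  t_225 = 91;  t_226 = 29;  t_227 = 89;  t_228 = 58;  t_229 = 81;  t_230 = 8
  t_231 = 37;  t_232 = 92;  t_233 = 3;  t_234 = 56;  t_235 = 53;  t_236 = 4
  t_237 = 22;  t_238 = 4;  t_239 = 75;  t_240 = 50;  t_241 = 14;  t_242 = 50
  t_243 = 28;  t_244 = 66;  t_245 = 32;  t_246 = 82;  t_247 = 85;  t_248 = 43
  t_249 = 37;  t_250 = 95;  t_251 = 18;  t_252 = 46;  t_253 = 76;  t_254 = 68
  t_255 = 62;  t_256 = 6;  t_257 = 70;  t_258 = 48;  t_259 = 94;  t_260 = 21
  t_261 = 49;  t_262 = 36;  t_263 = 31;  t_264 = 56;  t_265 = 63;  t_266 = 23
  t_267 = 92;  t_268 = 45;  t_269 = 3;  t_270 = 46;  t_271 = 62;  t_272 = 67
  t_273 = 8;  t_274 = 1;  t_275 = 8;  t_276 = 94;  t_277 = 25;  t_278 = 81
  t_279 = 15;  t_280 = 64;  t_281 = 63;  t_282 = 12;  t_283 = 42;  t_284 = 65
  t_285 = 84;  t_286 = 67;  t_287 = 47;  t_288 = 53;  t_289 = 96;  t_290 = 23
  t_291 = 31;  t_292 = 4;  t_293 = 70;  t_294 = 50;  t_295 = 12;  t_296 = 30
  t_297 = 68;  t_298 = 11;  t_299 = 60;  t_300 = 83;  t_301 = 0;  t_302 = 4
  t_303 = 9;  t_304 = 88;  t_305 = 42;  t_306 = 79;  t_307 = 87;  t_308 = 82
  t_309 = 47;  t_310 = 75;  t_311 = 38;  t_312 = 57;  t_313 = 70;  t_314 = 18
  t_315 = 78;  t_316 = 30;  t_317 = 66;  t_318 = 14;  t_319 = 88;  t_320 = 19
  t_321 = 53;  t_322 = 61;  t_323 = 55;  t_324 = 72;  t_325 = 75;  t_326 = 1
  t_327 = 55;  t_328 = 36;  t_329 = 69;  t_330 = 26;  t_331 = 23;  t_332 = 56
  t_333 = 0;  t_334 = 61;  t_335 = 63;  t_336 = 86;  t_337 = 38;  t_338 = 95
  t_339 = 2;  t_340 = 40;  t_341 = 12;  t_342 = 19;  t_343 = 19;  t_344 = 60
  t_345 = 90;  t_346 = 84;  t_347 = 76;  t_348 = 21;  t_349 = 1;  t_350 = 3
  t_351 = 83;  t_352 = 92;  t_353 = 40;  t_354 = 81;  t_355 = 75;  t_356 = 41
  t_357 = 2;  t_358 = 67;  t_359 = 22;  t_360 = 87;  t_361 = 5;  t_362 = 32
  t_363 = 36;  t_364 = 10;  t_365 = 3;  t_366 = 89;  t_367 = 23;  t_368 = 59
  t_369 = 35;  t_370 = 49;  t_371 = 36
t_372 = 29·36 + 78·49 + 70·35 = 41
t_373 = 29·41 + 78·36 + 70·49 = 55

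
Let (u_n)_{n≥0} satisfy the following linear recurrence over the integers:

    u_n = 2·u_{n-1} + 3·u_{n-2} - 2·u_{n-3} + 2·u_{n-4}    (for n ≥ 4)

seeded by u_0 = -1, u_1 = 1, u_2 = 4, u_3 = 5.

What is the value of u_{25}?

75619915461

u_4 = 2·5 + 3·4 + -2·1 + 2·-1 = 18
u_5 = 2·18 + 3·5 + -2·4 + 2·1 = 45
u_6 = 2·45 + 3·18 + -2·5 + 2·4 = 142
u_7 = 2·142 + 3·45 + -2·18 + 2·5 = 393
u_8 = 2·393 + 3·142 + -2·45 + 2·18 = 1158
u_9 = 2·1158 + 3·393 + -2·142 + 2·45 = 3301
u_10 = 2·3301 + 3·1158 + -2·393 + 2·142 = 9574
u_11 = 2·9574 + 3·3301 + -2·1158 + 2·393 = 27521
u_12 = 2·27521 + 3·9574 + -2·3301 + 2·1158 = 79478
u_13 = 2·79478 + 3·27521 + -2·9574 + 2·3301 = 228973
u_14 = 2·228973 + 3·79478 + -2·27521 + 2·9574 = 660486
u_15 = 2·660486 + 3·228973 + -2·79478 + 2·27521 = 1903977
u_16 = 2·1903977 + 3·660486 + -2·228973 + 2·79478 = 5490422
u_17 = 2·5490422 + 3·1903977 + -2·660486 + 2·228973 = 15829749
u_18 = 2·15829749 + 3·5490422 + -2·1903977 + 2·660486 = 45643782
u_19 = 2·45643782 + 3·15829749 + -2·5490422 + 2·1903977 = 131603921
u_20 = 2·131603921 + 3·45643782 + -2·15829749 + 2·5490422 = 379460534
u_21 = 2·379460534 + 3·131603921 + -2·45643782 + 2·15829749 = 1094104765
u_22 = 2·1094104765 + 3·379460534 + -2·131603921 + 2·45643782 = 3154670854
u_23 = 2·3154670854 + 3·1094104765 + -2·379460534 + 2·131603921 = 9095942777
u_24 = 2·9095942777 + 3·3154670854 + -2·1094104765 + 2·379460534 = 26226609654
u_25 = 2·26226609654 + 3·9095942777 + -2·3154670854 + 2·1094104765 = 75619915461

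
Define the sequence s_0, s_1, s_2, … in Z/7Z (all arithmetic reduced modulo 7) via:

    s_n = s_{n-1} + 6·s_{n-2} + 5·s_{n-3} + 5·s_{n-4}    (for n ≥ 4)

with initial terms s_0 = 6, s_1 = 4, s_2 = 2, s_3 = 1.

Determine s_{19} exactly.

6

s_4 = 1·1 + 6·2 + 5·4 + 5·6 = 0
s_5 = 1·0 + 6·1 + 5·2 + 5·4 = 1
s_6 = 1·1 + 6·0 + 5·1 + 5·2 = 2
s_7 = 1·2 + 6·1 + 5·0 + 5·1 = 6
s_8 = 1·6 + 6·2 + 5·1 + 5·0 = 2
s_9 = 1·2 + 6·6 + 5·2 + 5·1 = 4
s_10 = 1·4 + 6·2 + 5·6 + 5·2 = 0
s_11 = 1·0 + 6·4 + 5·2 + 5·6 = 1
s_12 = 1·1 + 6·0 + 5·4 + 5·2 = 3
s_13 = 1·3 + 6·1 + 5·0 + 5·4 = 1
s_14 = 1·1 + 6·3 + 5·1 + 5·0 = 3
s_15 = 1·3 + 6·1 + 5·3 + 5·1 = 1
s_16 = 1·1 + 6·3 + 5·1 + 5·3 = 4
s_17 = 1·4 + 6·1 + 5·3 + 5·1 = 2
s_18 = 1·2 + 6·4 + 5·1 + 5·3 = 4
s_19 = 1·4 + 6·2 + 5·4 + 5·1 = 6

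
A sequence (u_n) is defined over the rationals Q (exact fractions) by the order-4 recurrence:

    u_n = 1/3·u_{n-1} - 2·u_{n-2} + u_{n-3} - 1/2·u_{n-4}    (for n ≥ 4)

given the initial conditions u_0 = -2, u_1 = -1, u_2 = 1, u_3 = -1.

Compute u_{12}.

u_4 = 1/3·-1 + -2·1 + 1·-1 + -1/2·-2 = -7/3
u_5 = 1/3·-7/3 + -2·-1 + 1·1 + -1/2·-1 = 49/18
u_6 = 1/3·49/18 + -2·-7/3 + 1·-1 + -1/2·1 = 110/27
u_7 = 1/3·110/27 + -2·49/18 + 1·-7/3 + -1/2·-1 = -959/162
u_8 = 1/3·-959/162 + -2·110/27 + 1·49/18 + -1/2·-7/3 = -3029/486
u_9 = 1/3·-3029/486 + -2·-959/162 + 1·110/27 + -1/2·49/18 = 36377/2916
u_10 = 1/3·36377/2916 + -2·-3029/486 + 1·-959/162 + -1/2·110/27 = 75815/8748
u_11 = 1/3·75815/8748 + -2·36377/2916 + 1·-3029/486 + -1/2·-959/162 = -332429/13122
u_12 = 1/3·-332429/13122 + -2·75815/8748 + 1·36377/2916 + -1/2·-3029/486 = -200500/19683

-200500/19683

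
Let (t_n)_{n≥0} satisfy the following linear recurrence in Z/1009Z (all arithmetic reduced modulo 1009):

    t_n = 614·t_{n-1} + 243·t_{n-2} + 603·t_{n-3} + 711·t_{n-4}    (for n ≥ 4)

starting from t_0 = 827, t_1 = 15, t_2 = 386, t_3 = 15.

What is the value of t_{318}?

758

t_4 = 614·15 + 243·386 + 603·15 + 711·827 = 813
t_5 = 614·813 + 243·15 + 603·386 + 711·15 = 599
t_6 = 614·599 + 243·813 + 603·15 + 711·386 = 267
t_7 = 614·267 + 243·599 + 603·813 + 711·15 = 172
t_8 = 614·172 + 243·267 + 603·599 + 711·813 = 838
t_9 = 614·838 + 243·172 + 603·267 + 711·599 = 21
Continuing the recurrence:
  t_10 = 536;  t_11 = 236;  t_12 = 758;  t_13 = 222;  t_14 = 382;  t_15 = 219
  t_16 = 68;  t_17 = 855;  t_18 = 729;  t_19 = 488;  t_20 = 413;  t_21 = 1004
  t_22 = 763;  t_23 = 797;  t_24 = 791;  t_25 = 754;  t_26 = 286;  t_27 = 965
  t_28 = 95;  t_29 = 449;  t_30 = 346;  t_31 = 456;  t_32 = 90;  t_33 = 762
  t_34 = 703;  t_35 = 420;  t_36 = 698;  t_37 = 985;  t_38 = 880;  t_39 = 824
  t_40 = 872;  t_41 = 74;  t_42 = 581;  t_43 = 139;  t_44 = 196;  t_45 = 110
  t_46 = 622;  t_47 = 75;  t_48 = 291;  t_49 = 379;  t_50 = 839;  t_51 = 589
  t_52 = 33;  t_53 = 405;  t_54 = 612;  t_55 = 725;  t_56 = 867;  t_57 = 327
  t_58 = 318;  t_59 = 280;  t_60 = 335;  t_61 = 762;  t_62 = 796;  t_63 = 410
  t_64 = 651;  t_65 = 551;  t_66 = 11;  t_67 = 357;  t_68 = 922;  t_69 = 884
  t_70 = 85;  t_71 = 192;  t_72 = 302;  t_73 = 736;  t_74 = 246;  t_75 = 732
  t_76 = 343;  t_77 = 662;  t_78 = 255;  t_79 = 402;  t_80 = 365;  t_81 = 810
  t_82 = 746;  t_83 = 441;  t_84 = 296;  t_85 = 937;  t_86 = 705;  t_87 = 322
  t_88 = 284;  t_89 = 965;  t_90 = 847;  t_91 = 451;  t_92 = 259;  t_93 = 407
  t_94 = 421;  t_95 = 799;  t_96 = 342;  t_97 = 943;  t_98 = 366;  t_99 = 235
  t_100 = 704;  t_101 = 220;  t_102 = 774;  t_103 = 303;  t_104 = 346;  t_105 = 106
  t_106 = 319;  t_107 = 944;  t_108 = 435;  t_109 = 392;  t_110 = 246;  t_111 = 268
  t_112 = 124;  t_113 = 243;  t_114 = 245;  t_115 = 569;  t_116 = 861;  t_117 = 627
  t_118 = 594;  t_119 = 976;  t_120 = 396;  t_121 = 843;  t_122 = 202;  t_123 = 351
  t_124 = 80;  t_125 = 969;  t_126 = 32;  t_127 = 993;  t_128 = 442;  t_129 = 52
  t_130 = 79;  t_131 = 475;  t_132 = 615;  t_133 = 496;  t_134 = 482;  t_135 = 11
  t_136 = 565;  t_137 = 29;  t_138 = 945;  t_139 = 450;  t_140 = 893;  t_141 = 982
  t_142 = 469;  t_143 = 673;  t_144 = 616;  t_145 = 191;  t_146 = 267;  t_147 = 852
  t_148 = 988;  t_149 = 570;  t_150 = 119;  t_151 = 512;  t_152 = 70;  t_153 = 681
  t_154 = 100;  t_155 = 482;  t_156 = 704;  t_157 = 117;  t_158 = 265;  t_159 = 814
  t_160 = 161;  t_161 = 832;  t_162 = 266;  t_163 = 49;  t_164 = 555;  t_165 = 781
  t_166 = 647;  t_167 = 13;  t_168 = 562;  t_169 = 121;  t_170 = 668;  t_171 = 664
  t_172 = 268;  t_173 = 476;  t_174 = 739;  t_175 = 394;  t_176 = 50;  t_177 = 377
  t_178 = 666;  t_179 = 592;  t_180 = 178;  t_181 = 567;  t_182 = 1004;  t_183 = 44
  t_184 = 859;  t_185 = 879;  t_186 = 544;  t_187 = 91;  t_188 = 1008;  t_189 = 815
  t_190 = 427;  t_191 = 650;  t_192 = 739;  t_193 = 727;  t_194 = 721;  t_195 = 505
  t_196 = 159;  t_197 = 552;  t_198 = 55;  t_199 = 285;  t_200 = 608;  t_201 = 464
  t_202 = 867;  t_203 = 522;  t_204 = 181;  t_205 = 965;  t_206 = 719;  t_207 = 941
  t_208 = 27;  t_209 = 745;  t_210 = 871;  t_211 = 669;  t_212 = 122;  t_213 = 863
  t_214 = 104;  t_215 = 455;  t_216 = 646;  t_217 = 966;  t_218 = 619;  t_219 = 3
  t_220 = 416;  t_221 = 500;  t_222 = 428;  t_223 = 594;  t_224 = 492;  t_225 = 564
  t_226 = 280;  t_227 = 820;  t_228 = 174;  t_229 = 128;  t_230 = 151;  t_231 = 524
  t_232 = 341;  t_233 = 141;  t_234 = 487;  t_235 = 341;  t_236 = 348;  t_237 = 291
  t_238 = 855;  t_239 = 636;  t_240 = 62;  t_241 = 928;  t_242 = 213;  t_243 = 326
  t_244 = 966;  t_245 = 566;  t_246 = 994;  t_247 = 206;  t_248 = 703;  t_249 = 278
  t_250 = 15;  t_251 = 370;  t_252 = 282;  t_253 = 576;  t_254 = 115;  t_255 = 961
  t_256 = 434;  t_257 = 150;  t_258 = 151;  t_259 = 561;  t_260 = 214;  t_261 = 273
  t_262 = 337;  t_263 = 24;  t_264 = 719;  t_265 = 79;  t_266 = 45;  t_267 = 11
  t_268 = 396;  t_269 = 187;  t_270 = 451;  t_271 = 897;  t_272 = 263;  t_273 = 370
  t_274 = 363;  t_275 = 257;  t_276 = 260;  t_277 = 777;  t_278 = 826;  t_279 = 248
  t_280 = 408;  t_281 = 160;  t_282 = 889;  t_283 = 96;  t_284 = 644;  t_285 = 40
  t_286 = 252;  t_287 = 501;  t_288 = 267;  t_289 = 928;  t_290 = 1003;  t_291 = 444
  t_292 = 480;  t_293 = 361;  t_294 = 396;  t_295 = 648;  t_296 = 676;  t_297 = 465
  t_298 = 70;  t_299 = 196;  t_300 = 375;  t_301 = 907;  t_302 = 709;  t_303 = 100
  t_304 = 900;  t_305 = 598;  t_306 = 11;  t_307 = 37;  t_308 = 741;  t_309 = 793
  t_310 = 887;  t_311 = 656;  t_312 = 883;  t_313 = 198;  t_314 = 216;  t_315 = 82
  t_316 = 465
t_317 = 614·465 + 243·82 + 603·216 + 711·198 = 323
t_318 = 614·323 + 243·465 + 603·82 + 711·216 = 758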